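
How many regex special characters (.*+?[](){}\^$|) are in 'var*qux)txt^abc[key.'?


Regex special characters are: . * + ? [ ] ( ) { } \ ^ $ |
Scanning 'var*qux)txt^abc[key.':
  pos 3: '*' -> SPECIAL
  pos 7: ')' -> SPECIAL
  pos 11: '^' -> SPECIAL
  pos 15: '[' -> SPECIAL
  pos 19: '.' -> SPECIAL
Special chars found: ['*', ')', '^', '[', '.']
Total: 5

5


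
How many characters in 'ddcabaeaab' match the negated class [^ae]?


Negated class [^ae] matches any char NOT in {a, e}
Scanning 'ddcabaeaab':
  pos 0: 'd' -> MATCH
  pos 1: 'd' -> MATCH
  pos 2: 'c' -> MATCH
  pos 3: 'a' -> no (excluded)
  pos 4: 'b' -> MATCH
  pos 5: 'a' -> no (excluded)
  pos 6: 'e' -> no (excluded)
  pos 7: 'a' -> no (excluded)
  pos 8: 'a' -> no (excluded)
  pos 9: 'b' -> MATCH
Total matches: 5

5


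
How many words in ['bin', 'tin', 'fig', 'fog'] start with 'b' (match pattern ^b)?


Pattern ^b anchors to start of word. Check which words begin with 'b':
  'bin' -> MATCH (starts with 'b')
  'tin' -> no
  'fig' -> no
  'fog' -> no
Matching words: ['bin']
Count: 1

1


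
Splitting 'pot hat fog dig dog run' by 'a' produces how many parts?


Splitting by 'a' breaks the string at each occurrence of the separator.
Text: 'pot hat fog dig dog run'
Parts after split:
  Part 1: 'pot h'
  Part 2: 't fog dig dog run'
Total parts: 2

2


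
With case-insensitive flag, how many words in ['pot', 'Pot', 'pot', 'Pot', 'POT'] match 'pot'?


Case-insensitive matching: compare each word's lowercase form to 'pot'.
  'pot' -> lower='pot' -> MATCH
  'Pot' -> lower='pot' -> MATCH
  'pot' -> lower='pot' -> MATCH
  'Pot' -> lower='pot' -> MATCH
  'POT' -> lower='pot' -> MATCH
Matches: ['pot', 'Pot', 'pot', 'Pot', 'POT']
Count: 5

5


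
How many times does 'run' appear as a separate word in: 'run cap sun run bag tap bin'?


Scanning each word for exact match 'run':
  Word 1: 'run' -> MATCH
  Word 2: 'cap' -> no
  Word 3: 'sun' -> no
  Word 4: 'run' -> MATCH
  Word 5: 'bag' -> no
  Word 6: 'tap' -> no
  Word 7: 'bin' -> no
Total matches: 2

2


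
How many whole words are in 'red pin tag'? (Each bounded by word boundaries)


Word boundaries (\b) mark the start/end of each word.
Text: 'red pin tag'
Splitting by whitespace:
  Word 1: 'red'
  Word 2: 'pin'
  Word 3: 'tag'
Total whole words: 3

3


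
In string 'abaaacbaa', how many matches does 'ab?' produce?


Pattern 'ab?' matches 'a' optionally followed by 'b'.
String: 'abaaacbaa'
Scanning left to right for 'a' then checking next char:
  Match 1: 'ab' (a followed by b)
  Match 2: 'a' (a not followed by b)
  Match 3: 'a' (a not followed by b)
  Match 4: 'a' (a not followed by b)
  Match 5: 'a' (a not followed by b)
  Match 6: 'a' (a not followed by b)
Total matches: 6

6


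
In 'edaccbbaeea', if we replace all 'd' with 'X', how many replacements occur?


re.sub('d', 'X', text) replaces every occurrence of 'd' with 'X'.
Text: 'edaccbbaeea'
Scanning for 'd':
  pos 1: 'd' -> replacement #1
Total replacements: 1

1


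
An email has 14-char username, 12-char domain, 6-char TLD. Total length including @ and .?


An email address has format: username@domain.tld
Username length: 14
'@' character: 1
Domain length: 12
'.' character: 1
TLD length: 6
Total = 14 + 1 + 12 + 1 + 6 = 34

34


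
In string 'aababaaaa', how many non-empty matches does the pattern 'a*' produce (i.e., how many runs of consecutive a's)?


Pattern 'a*' matches zero or more a's. We want non-empty runs of consecutive a's.
String: 'aababaaaa'
Walking through the string to find runs of a's:
  Run 1: positions 0-1 -> 'aa'
  Run 2: positions 3-3 -> 'a'
  Run 3: positions 5-8 -> 'aaaa'
Non-empty runs found: ['aa', 'a', 'aaaa']
Count: 3

3


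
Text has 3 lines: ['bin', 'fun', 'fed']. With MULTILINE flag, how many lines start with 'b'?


With MULTILINE flag, ^ matches the start of each line.
Lines: ['bin', 'fun', 'fed']
Checking which lines start with 'b':
  Line 1: 'bin' -> MATCH
  Line 2: 'fun' -> no
  Line 3: 'fed' -> no
Matching lines: ['bin']
Count: 1

1


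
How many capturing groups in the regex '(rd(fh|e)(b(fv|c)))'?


To count capturing groups, count each '(' that starts a group.
Pattern: '(rd(fh|e)(b(fv|c)))'
Walking through the pattern:
  Position 0: '(' -> group #1
  Position 3: '(' -> group #2
  Position 9: '(' -> group #3
  Position 11: '(' -> group #4
Total capturing groups: 4

4


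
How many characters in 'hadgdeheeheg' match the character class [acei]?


Character class [acei] matches any of: {a, c, e, i}
Scanning string 'hadgdeheeheg' character by character:
  pos 0: 'h' -> no
  pos 1: 'a' -> MATCH
  pos 2: 'd' -> no
  pos 3: 'g' -> no
  pos 4: 'd' -> no
  pos 5: 'e' -> MATCH
  pos 6: 'h' -> no
  pos 7: 'e' -> MATCH
  pos 8: 'e' -> MATCH
  pos 9: 'h' -> no
  pos 10: 'e' -> MATCH
  pos 11: 'g' -> no
Total matches: 5

5


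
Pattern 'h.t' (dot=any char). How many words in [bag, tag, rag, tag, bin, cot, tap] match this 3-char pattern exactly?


Pattern 'h.t' means: starts with 'h', any single char, ends with 't'.
Checking each word (must be exactly 3 chars):
  'bag' (len=3): no
  'tag' (len=3): no
  'rag' (len=3): no
  'tag' (len=3): no
  'bin' (len=3): no
  'cot' (len=3): no
  'tap' (len=3): no
Matching words: []
Total: 0

0


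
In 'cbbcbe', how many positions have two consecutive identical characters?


Looking for consecutive identical characters in 'cbbcbe':
  pos 0-1: 'c' vs 'b' -> different
  pos 1-2: 'b' vs 'b' -> MATCH ('bb')
  pos 2-3: 'b' vs 'c' -> different
  pos 3-4: 'c' vs 'b' -> different
  pos 4-5: 'b' vs 'e' -> different
Consecutive identical pairs: ['bb']
Count: 1

1


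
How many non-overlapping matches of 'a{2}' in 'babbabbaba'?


Pattern 'a{2}' matches exactly 2 consecutive a's (greedy, non-overlapping).
String: 'babbabbaba'
Scanning for runs of a's:
  Run at pos 1: 'a' (length 1) -> 0 match(es)
  Run at pos 4: 'a' (length 1) -> 0 match(es)
  Run at pos 7: 'a' (length 1) -> 0 match(es)
  Run at pos 9: 'a' (length 1) -> 0 match(es)
Matches found: []
Total: 0

0


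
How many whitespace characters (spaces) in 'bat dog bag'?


\s matches whitespace characters (spaces, tabs, etc.).
Text: 'bat dog bag'
This text has 3 words separated by spaces.
Number of spaces = number of words - 1 = 3 - 1 = 2

2


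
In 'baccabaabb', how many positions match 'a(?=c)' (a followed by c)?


Lookahead 'a(?=c)' matches 'a' only when followed by 'c'.
String: 'baccabaabb'
Checking each position where char is 'a':
  pos 1: 'a' -> MATCH (next='c')
  pos 4: 'a' -> no (next='b')
  pos 6: 'a' -> no (next='a')
  pos 7: 'a' -> no (next='b')
Matching positions: [1]
Count: 1

1


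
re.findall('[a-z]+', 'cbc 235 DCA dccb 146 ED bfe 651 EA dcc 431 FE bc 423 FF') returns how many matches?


Pattern '[a-z]+' finds one or more lowercase letters.
Text: 'cbc 235 DCA dccb 146 ED bfe 651 EA dcc 431 FE bc 423 FF'
Scanning for matches:
  Match 1: 'cbc'
  Match 2: 'dccb'
  Match 3: 'bfe'
  Match 4: 'dcc'
  Match 5: 'bc'
Total matches: 5

5


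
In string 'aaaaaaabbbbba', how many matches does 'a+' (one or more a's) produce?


Pattern 'a+' matches one or more consecutive a's.
String: 'aaaaaaabbbbba'
Scanning for runs of a:
  Match 1: 'aaaaaaa' (length 7)
  Match 2: 'a' (length 1)
Total matches: 2

2


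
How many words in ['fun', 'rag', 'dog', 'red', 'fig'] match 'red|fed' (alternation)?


Alternation 'red|fed' matches either 'red' or 'fed'.
Checking each word:
  'fun' -> no
  'rag' -> no
  'dog' -> no
  'red' -> MATCH
  'fig' -> no
Matches: ['red']
Count: 1

1


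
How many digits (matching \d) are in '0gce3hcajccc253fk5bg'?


\d matches any digit 0-9.
Scanning '0gce3hcajccc253fk5bg':
  pos 0: '0' -> DIGIT
  pos 4: '3' -> DIGIT
  pos 12: '2' -> DIGIT
  pos 13: '5' -> DIGIT
  pos 14: '3' -> DIGIT
  pos 17: '5' -> DIGIT
Digits found: ['0', '3', '2', '5', '3', '5']
Total: 6

6


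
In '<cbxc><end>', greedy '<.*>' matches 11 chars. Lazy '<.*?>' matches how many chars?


Greedy '<.*>' tries to match as MUCH as possible.
Lazy '<.*?>' tries to match as LITTLE as possible.

String: '<cbxc><end>'
Greedy '<.*>' starts at first '<' and extends to the LAST '>': '<cbxc><end>' (11 chars)
Lazy '<.*?>' starts at first '<' and stops at the FIRST '>': '<cbxc>' (6 chars)

6


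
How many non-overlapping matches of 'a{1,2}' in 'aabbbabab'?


Pattern 'a{1,2}' matches between 1 and 2 consecutive a's (greedy).
String: 'aabbbabab'
Finding runs of a's and applying greedy matching:
  Run at pos 0: 'aa' (length 2)
  Run at pos 5: 'a' (length 1)
  Run at pos 7: 'a' (length 1)
Matches: ['aa', 'a', 'a']
Count: 3

3


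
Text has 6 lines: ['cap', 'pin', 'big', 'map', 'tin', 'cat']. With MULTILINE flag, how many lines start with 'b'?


With MULTILINE flag, ^ matches the start of each line.
Lines: ['cap', 'pin', 'big', 'map', 'tin', 'cat']
Checking which lines start with 'b':
  Line 1: 'cap' -> no
  Line 2: 'pin' -> no
  Line 3: 'big' -> MATCH
  Line 4: 'map' -> no
  Line 5: 'tin' -> no
  Line 6: 'cat' -> no
Matching lines: ['big']
Count: 1

1


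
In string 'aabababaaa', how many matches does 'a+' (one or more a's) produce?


Pattern 'a+' matches one or more consecutive a's.
String: 'aabababaaa'
Scanning for runs of a:
  Match 1: 'aa' (length 2)
  Match 2: 'a' (length 1)
  Match 3: 'a' (length 1)
  Match 4: 'aaa' (length 3)
Total matches: 4

4


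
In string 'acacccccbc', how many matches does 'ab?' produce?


Pattern 'ab?' matches 'a' optionally followed by 'b'.
String: 'acacccccbc'
Scanning left to right for 'a' then checking next char:
  Match 1: 'a' (a not followed by b)
  Match 2: 'a' (a not followed by b)
Total matches: 2

2


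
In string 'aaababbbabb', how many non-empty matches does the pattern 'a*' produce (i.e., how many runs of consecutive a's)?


Pattern 'a*' matches zero or more a's. We want non-empty runs of consecutive a's.
String: 'aaababbbabb'
Walking through the string to find runs of a's:
  Run 1: positions 0-2 -> 'aaa'
  Run 2: positions 4-4 -> 'a'
  Run 3: positions 8-8 -> 'a'
Non-empty runs found: ['aaa', 'a', 'a']
Count: 3

3


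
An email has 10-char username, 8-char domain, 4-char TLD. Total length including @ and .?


An email address has format: username@domain.tld
Username length: 10
'@' character: 1
Domain length: 8
'.' character: 1
TLD length: 4
Total = 10 + 1 + 8 + 1 + 4 = 24

24


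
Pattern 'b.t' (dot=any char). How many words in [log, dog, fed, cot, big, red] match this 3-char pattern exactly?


Pattern 'b.t' means: starts with 'b', any single char, ends with 't'.
Checking each word (must be exactly 3 chars):
  'log' (len=3): no
  'dog' (len=3): no
  'fed' (len=3): no
  'cot' (len=3): no
  'big' (len=3): no
  'red' (len=3): no
Matching words: []
Total: 0

0


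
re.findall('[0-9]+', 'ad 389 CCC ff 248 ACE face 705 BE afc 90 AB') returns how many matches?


Pattern '[0-9]+' finds one or more digits.
Text: 'ad 389 CCC ff 248 ACE face 705 BE afc 90 AB'
Scanning for matches:
  Match 1: '389'
  Match 2: '248'
  Match 3: '705'
  Match 4: '90'
Total matches: 4

4


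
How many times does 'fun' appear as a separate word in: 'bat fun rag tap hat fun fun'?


Scanning each word for exact match 'fun':
  Word 1: 'bat' -> no
  Word 2: 'fun' -> MATCH
  Word 3: 'rag' -> no
  Word 4: 'tap' -> no
  Word 5: 'hat' -> no
  Word 6: 'fun' -> MATCH
  Word 7: 'fun' -> MATCH
Total matches: 3

3


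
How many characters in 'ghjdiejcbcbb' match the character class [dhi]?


Character class [dhi] matches any of: {d, h, i}
Scanning string 'ghjdiejcbcbb' character by character:
  pos 0: 'g' -> no
  pos 1: 'h' -> MATCH
  pos 2: 'j' -> no
  pos 3: 'd' -> MATCH
  pos 4: 'i' -> MATCH
  pos 5: 'e' -> no
  pos 6: 'j' -> no
  pos 7: 'c' -> no
  pos 8: 'b' -> no
  pos 9: 'c' -> no
  pos 10: 'b' -> no
  pos 11: 'b' -> no
Total matches: 3

3


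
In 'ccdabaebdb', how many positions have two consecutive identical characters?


Looking for consecutive identical characters in 'ccdabaebdb':
  pos 0-1: 'c' vs 'c' -> MATCH ('cc')
  pos 1-2: 'c' vs 'd' -> different
  pos 2-3: 'd' vs 'a' -> different
  pos 3-4: 'a' vs 'b' -> different
  pos 4-5: 'b' vs 'a' -> different
  pos 5-6: 'a' vs 'e' -> different
  pos 6-7: 'e' vs 'b' -> different
  pos 7-8: 'b' vs 'd' -> different
  pos 8-9: 'd' vs 'b' -> different
Consecutive identical pairs: ['cc']
Count: 1

1


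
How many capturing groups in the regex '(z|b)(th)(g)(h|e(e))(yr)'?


To count capturing groups, count each '(' that starts a group.
Pattern: '(z|b)(th)(g)(h|e(e))(yr)'
Walking through the pattern:
  Position 0: '(' -> group #1
  Position 5: '(' -> group #2
  Position 9: '(' -> group #3
  Position 12: '(' -> group #4
  Position 16: '(' -> group #5
  Position 20: '(' -> group #6
Total capturing groups: 6

6


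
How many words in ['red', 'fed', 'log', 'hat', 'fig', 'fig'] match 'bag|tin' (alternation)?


Alternation 'bag|tin' matches either 'bag' or 'tin'.
Checking each word:
  'red' -> no
  'fed' -> no
  'log' -> no
  'hat' -> no
  'fig' -> no
  'fig' -> no
Matches: []
Count: 0

0


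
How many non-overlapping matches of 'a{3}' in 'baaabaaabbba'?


Pattern 'a{3}' matches exactly 3 consecutive a's (greedy, non-overlapping).
String: 'baaabaaabbba'
Scanning for runs of a's:
  Run at pos 1: 'aaa' (length 3) -> 1 match(es)
  Run at pos 5: 'aaa' (length 3) -> 1 match(es)
  Run at pos 11: 'a' (length 1) -> 0 match(es)
Matches found: ['aaa', 'aaa']
Total: 2

2


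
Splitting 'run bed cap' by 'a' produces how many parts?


Splitting by 'a' breaks the string at each occurrence of the separator.
Text: 'run bed cap'
Parts after split:
  Part 1: 'run bed c'
  Part 2: 'p'
Total parts: 2

2


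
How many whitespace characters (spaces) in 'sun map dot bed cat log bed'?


\s matches whitespace characters (spaces, tabs, etc.).
Text: 'sun map dot bed cat log bed'
This text has 7 words separated by spaces.
Number of spaces = number of words - 1 = 7 - 1 = 6

6


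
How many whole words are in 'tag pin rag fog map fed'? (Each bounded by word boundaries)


Word boundaries (\b) mark the start/end of each word.
Text: 'tag pin rag fog map fed'
Splitting by whitespace:
  Word 1: 'tag'
  Word 2: 'pin'
  Word 3: 'rag'
  Word 4: 'fog'
  Word 5: 'map'
  Word 6: 'fed'
Total whole words: 6

6


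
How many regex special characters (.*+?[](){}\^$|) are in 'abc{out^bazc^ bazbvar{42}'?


Regex special characters are: . * + ? [ ] ( ) { } \ ^ $ |
Scanning 'abc{out^bazc^ bazbvar{42}':
  pos 3: '{' -> SPECIAL
  pos 7: '^' -> SPECIAL
  pos 12: '^' -> SPECIAL
  pos 21: '{' -> SPECIAL
  pos 24: '}' -> SPECIAL
Special chars found: ['{', '^', '^', '{', '}']
Total: 5

5


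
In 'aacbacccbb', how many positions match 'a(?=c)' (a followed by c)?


Lookahead 'a(?=c)' matches 'a' only when followed by 'c'.
String: 'aacbacccbb'
Checking each position where char is 'a':
  pos 0: 'a' -> no (next='a')
  pos 1: 'a' -> MATCH (next='c')
  pos 4: 'a' -> MATCH (next='c')
Matching positions: [1, 4]
Count: 2

2


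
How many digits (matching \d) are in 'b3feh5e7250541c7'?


\d matches any digit 0-9.
Scanning 'b3feh5e7250541c7':
  pos 1: '3' -> DIGIT
  pos 5: '5' -> DIGIT
  pos 7: '7' -> DIGIT
  pos 8: '2' -> DIGIT
  pos 9: '5' -> DIGIT
  pos 10: '0' -> DIGIT
  pos 11: '5' -> DIGIT
  pos 12: '4' -> DIGIT
  pos 13: '1' -> DIGIT
  pos 15: '7' -> DIGIT
Digits found: ['3', '5', '7', '2', '5', '0', '5', '4', '1', '7']
Total: 10

10


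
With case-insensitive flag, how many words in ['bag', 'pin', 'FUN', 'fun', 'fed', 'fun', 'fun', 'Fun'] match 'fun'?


Case-insensitive matching: compare each word's lowercase form to 'fun'.
  'bag' -> lower='bag' -> no
  'pin' -> lower='pin' -> no
  'FUN' -> lower='fun' -> MATCH
  'fun' -> lower='fun' -> MATCH
  'fed' -> lower='fed' -> no
  'fun' -> lower='fun' -> MATCH
  'fun' -> lower='fun' -> MATCH
  'Fun' -> lower='fun' -> MATCH
Matches: ['FUN', 'fun', 'fun', 'fun', 'Fun']
Count: 5

5


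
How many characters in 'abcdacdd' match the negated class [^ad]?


Negated class [^ad] matches any char NOT in {a, d}
Scanning 'abcdacdd':
  pos 0: 'a' -> no (excluded)
  pos 1: 'b' -> MATCH
  pos 2: 'c' -> MATCH
  pos 3: 'd' -> no (excluded)
  pos 4: 'a' -> no (excluded)
  pos 5: 'c' -> MATCH
  pos 6: 'd' -> no (excluded)
  pos 7: 'd' -> no (excluded)
Total matches: 3

3


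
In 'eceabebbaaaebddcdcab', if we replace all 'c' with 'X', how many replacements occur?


re.sub('c', 'X', text) replaces every occurrence of 'c' with 'X'.
Text: 'eceabebbaaaebddcdcab'
Scanning for 'c':
  pos 1: 'c' -> replacement #1
  pos 15: 'c' -> replacement #2
  pos 17: 'c' -> replacement #3
Total replacements: 3

3


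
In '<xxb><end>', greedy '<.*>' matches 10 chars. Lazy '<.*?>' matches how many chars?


Greedy '<.*>' tries to match as MUCH as possible.
Lazy '<.*?>' tries to match as LITTLE as possible.

String: '<xxb><end>'
Greedy '<.*>' starts at first '<' and extends to the LAST '>': '<xxb><end>' (10 chars)
Lazy '<.*?>' starts at first '<' and stops at the FIRST '>': '<xxb>' (5 chars)

5


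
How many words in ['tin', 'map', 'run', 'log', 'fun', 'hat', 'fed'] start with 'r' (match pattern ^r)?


Pattern ^r anchors to start of word. Check which words begin with 'r':
  'tin' -> no
  'map' -> no
  'run' -> MATCH (starts with 'r')
  'log' -> no
  'fun' -> no
  'hat' -> no
  'fed' -> no
Matching words: ['run']
Count: 1

1


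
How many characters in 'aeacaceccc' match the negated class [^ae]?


Negated class [^ae] matches any char NOT in {a, e}
Scanning 'aeacaceccc':
  pos 0: 'a' -> no (excluded)
  pos 1: 'e' -> no (excluded)
  pos 2: 'a' -> no (excluded)
  pos 3: 'c' -> MATCH
  pos 4: 'a' -> no (excluded)
  pos 5: 'c' -> MATCH
  pos 6: 'e' -> no (excluded)
  pos 7: 'c' -> MATCH
  pos 8: 'c' -> MATCH
  pos 9: 'c' -> MATCH
Total matches: 5

5


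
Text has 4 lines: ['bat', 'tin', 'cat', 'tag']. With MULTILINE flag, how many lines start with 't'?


With MULTILINE flag, ^ matches the start of each line.
Lines: ['bat', 'tin', 'cat', 'tag']
Checking which lines start with 't':
  Line 1: 'bat' -> no
  Line 2: 'tin' -> MATCH
  Line 3: 'cat' -> no
  Line 4: 'tag' -> MATCH
Matching lines: ['tin', 'tag']
Count: 2

2


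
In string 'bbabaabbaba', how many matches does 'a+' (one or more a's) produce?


Pattern 'a+' matches one or more consecutive a's.
String: 'bbabaabbaba'
Scanning for runs of a:
  Match 1: 'a' (length 1)
  Match 2: 'aa' (length 2)
  Match 3: 'a' (length 1)
  Match 4: 'a' (length 1)
Total matches: 4

4


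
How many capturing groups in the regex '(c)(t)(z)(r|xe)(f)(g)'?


To count capturing groups, count each '(' that starts a group.
Pattern: '(c)(t)(z)(r|xe)(f)(g)'
Walking through the pattern:
  Position 0: '(' -> group #1
  Position 3: '(' -> group #2
  Position 6: '(' -> group #3
  Position 9: '(' -> group #4
  Position 15: '(' -> group #5
  Position 18: '(' -> group #6
Total capturing groups: 6

6


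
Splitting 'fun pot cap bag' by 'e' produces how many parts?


Splitting by 'e' breaks the string at each occurrence of the separator.
Text: 'fun pot cap bag'
Parts after split:
  Part 1: 'fun pot cap bag'
Total parts: 1

1


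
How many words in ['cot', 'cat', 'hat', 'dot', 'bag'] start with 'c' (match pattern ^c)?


Pattern ^c anchors to start of word. Check which words begin with 'c':
  'cot' -> MATCH (starts with 'c')
  'cat' -> MATCH (starts with 'c')
  'hat' -> no
  'dot' -> no
  'bag' -> no
Matching words: ['cot', 'cat']
Count: 2

2


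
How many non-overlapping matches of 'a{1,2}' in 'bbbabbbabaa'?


Pattern 'a{1,2}' matches between 1 and 2 consecutive a's (greedy).
String: 'bbbabbbabaa'
Finding runs of a's and applying greedy matching:
  Run at pos 3: 'a' (length 1)
  Run at pos 7: 'a' (length 1)
  Run at pos 9: 'aa' (length 2)
Matches: ['a', 'a', 'aa']
Count: 3

3


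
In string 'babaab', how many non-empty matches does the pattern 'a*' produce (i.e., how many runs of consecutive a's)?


Pattern 'a*' matches zero or more a's. We want non-empty runs of consecutive a's.
String: 'babaab'
Walking through the string to find runs of a's:
  Run 1: positions 1-1 -> 'a'
  Run 2: positions 3-4 -> 'aa'
Non-empty runs found: ['a', 'aa']
Count: 2

2


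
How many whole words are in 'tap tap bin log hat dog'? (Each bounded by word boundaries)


Word boundaries (\b) mark the start/end of each word.
Text: 'tap tap bin log hat dog'
Splitting by whitespace:
  Word 1: 'tap'
  Word 2: 'tap'
  Word 3: 'bin'
  Word 4: 'log'
  Word 5: 'hat'
  Word 6: 'dog'
Total whole words: 6

6


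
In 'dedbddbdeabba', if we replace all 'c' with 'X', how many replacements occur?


re.sub('c', 'X', text) replaces every occurrence of 'c' with 'X'.
Text: 'dedbddbdeabba'
Scanning for 'c':
Total replacements: 0

0


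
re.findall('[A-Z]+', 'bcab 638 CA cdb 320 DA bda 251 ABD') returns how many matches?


Pattern '[A-Z]+' finds one or more uppercase letters.
Text: 'bcab 638 CA cdb 320 DA bda 251 ABD'
Scanning for matches:
  Match 1: 'CA'
  Match 2: 'DA'
  Match 3: 'ABD'
Total matches: 3

3


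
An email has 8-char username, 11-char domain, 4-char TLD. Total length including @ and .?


An email address has format: username@domain.tld
Username length: 8
'@' character: 1
Domain length: 11
'.' character: 1
TLD length: 4
Total = 8 + 1 + 11 + 1 + 4 = 25

25


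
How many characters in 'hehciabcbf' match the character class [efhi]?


Character class [efhi] matches any of: {e, f, h, i}
Scanning string 'hehciabcbf' character by character:
  pos 0: 'h' -> MATCH
  pos 1: 'e' -> MATCH
  pos 2: 'h' -> MATCH
  pos 3: 'c' -> no
  pos 4: 'i' -> MATCH
  pos 5: 'a' -> no
  pos 6: 'b' -> no
  pos 7: 'c' -> no
  pos 8: 'b' -> no
  pos 9: 'f' -> MATCH
Total matches: 5

5


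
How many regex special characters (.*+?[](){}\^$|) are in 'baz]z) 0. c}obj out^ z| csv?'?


Regex special characters are: . * + ? [ ] ( ) { } \ ^ $ |
Scanning 'baz]z) 0. c}obj out^ z| csv?':
  pos 3: ']' -> SPECIAL
  pos 5: ')' -> SPECIAL
  pos 8: '.' -> SPECIAL
  pos 11: '}' -> SPECIAL
  pos 19: '^' -> SPECIAL
  pos 22: '|' -> SPECIAL
  pos 27: '?' -> SPECIAL
Special chars found: [']', ')', '.', '}', '^', '|', '?']
Total: 7

7


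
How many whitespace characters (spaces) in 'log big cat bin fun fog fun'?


\s matches whitespace characters (spaces, tabs, etc.).
Text: 'log big cat bin fun fog fun'
This text has 7 words separated by spaces.
Number of spaces = number of words - 1 = 7 - 1 = 6

6


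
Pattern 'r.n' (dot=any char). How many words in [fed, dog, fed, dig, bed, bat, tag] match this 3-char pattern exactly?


Pattern 'r.n' means: starts with 'r', any single char, ends with 'n'.
Checking each word (must be exactly 3 chars):
  'fed' (len=3): no
  'dog' (len=3): no
  'fed' (len=3): no
  'dig' (len=3): no
  'bed' (len=3): no
  'bat' (len=3): no
  'tag' (len=3): no
Matching words: []
Total: 0

0


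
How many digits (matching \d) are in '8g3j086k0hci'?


\d matches any digit 0-9.
Scanning '8g3j086k0hci':
  pos 0: '8' -> DIGIT
  pos 2: '3' -> DIGIT
  pos 4: '0' -> DIGIT
  pos 5: '8' -> DIGIT
  pos 6: '6' -> DIGIT
  pos 8: '0' -> DIGIT
Digits found: ['8', '3', '0', '8', '6', '0']
Total: 6

6


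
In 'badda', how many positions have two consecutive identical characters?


Looking for consecutive identical characters in 'badda':
  pos 0-1: 'b' vs 'a' -> different
  pos 1-2: 'a' vs 'd' -> different
  pos 2-3: 'd' vs 'd' -> MATCH ('dd')
  pos 3-4: 'd' vs 'a' -> different
Consecutive identical pairs: ['dd']
Count: 1

1


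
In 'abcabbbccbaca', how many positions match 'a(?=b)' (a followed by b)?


Lookahead 'a(?=b)' matches 'a' only when followed by 'b'.
String: 'abcabbbccbaca'
Checking each position where char is 'a':
  pos 0: 'a' -> MATCH (next='b')
  pos 3: 'a' -> MATCH (next='b')
  pos 10: 'a' -> no (next='c')
Matching positions: [0, 3]
Count: 2

2


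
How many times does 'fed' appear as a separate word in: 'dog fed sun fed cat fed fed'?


Scanning each word for exact match 'fed':
  Word 1: 'dog' -> no
  Word 2: 'fed' -> MATCH
  Word 3: 'sun' -> no
  Word 4: 'fed' -> MATCH
  Word 5: 'cat' -> no
  Word 6: 'fed' -> MATCH
  Word 7: 'fed' -> MATCH
Total matches: 4

4


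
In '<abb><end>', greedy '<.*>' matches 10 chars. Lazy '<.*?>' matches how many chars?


Greedy '<.*>' tries to match as MUCH as possible.
Lazy '<.*?>' tries to match as LITTLE as possible.

String: '<abb><end>'
Greedy '<.*>' starts at first '<' and extends to the LAST '>': '<abb><end>' (10 chars)
Lazy '<.*?>' starts at first '<' and stops at the FIRST '>': '<abb>' (5 chars)

5


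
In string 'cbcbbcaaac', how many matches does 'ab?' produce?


Pattern 'ab?' matches 'a' optionally followed by 'b'.
String: 'cbcbbcaaac'
Scanning left to right for 'a' then checking next char:
  Match 1: 'a' (a not followed by b)
  Match 2: 'a' (a not followed by b)
  Match 3: 'a' (a not followed by b)
Total matches: 3

3


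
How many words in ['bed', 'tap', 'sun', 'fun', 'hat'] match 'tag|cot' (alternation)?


Alternation 'tag|cot' matches either 'tag' or 'cot'.
Checking each word:
  'bed' -> no
  'tap' -> no
  'sun' -> no
  'fun' -> no
  'hat' -> no
Matches: []
Count: 0

0


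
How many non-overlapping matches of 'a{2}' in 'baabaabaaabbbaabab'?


Pattern 'a{2}' matches exactly 2 consecutive a's (greedy, non-overlapping).
String: 'baabaabaaabbbaabab'
Scanning for runs of a's:
  Run at pos 1: 'aa' (length 2) -> 1 match(es)
  Run at pos 4: 'aa' (length 2) -> 1 match(es)
  Run at pos 7: 'aaa' (length 3) -> 1 match(es)
  Run at pos 13: 'aa' (length 2) -> 1 match(es)
  Run at pos 16: 'a' (length 1) -> 0 match(es)
Matches found: ['aa', 'aa', 'aa', 'aa']
Total: 4

4


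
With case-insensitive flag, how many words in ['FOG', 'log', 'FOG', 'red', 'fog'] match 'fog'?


Case-insensitive matching: compare each word's lowercase form to 'fog'.
  'FOG' -> lower='fog' -> MATCH
  'log' -> lower='log' -> no
  'FOG' -> lower='fog' -> MATCH
  'red' -> lower='red' -> no
  'fog' -> lower='fog' -> MATCH
Matches: ['FOG', 'FOG', 'fog']
Count: 3

3


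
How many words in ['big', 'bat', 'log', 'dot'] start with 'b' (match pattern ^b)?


Pattern ^b anchors to start of word. Check which words begin with 'b':
  'big' -> MATCH (starts with 'b')
  'bat' -> MATCH (starts with 'b')
  'log' -> no
  'dot' -> no
Matching words: ['big', 'bat']
Count: 2

2


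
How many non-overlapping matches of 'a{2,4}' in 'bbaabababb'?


Pattern 'a{2,4}' matches between 2 and 4 consecutive a's (greedy).
String: 'bbaabababb'
Finding runs of a's and applying greedy matching:
  Run at pos 2: 'aa' (length 2)
  Run at pos 5: 'a' (length 1)
  Run at pos 7: 'a' (length 1)
Matches: ['aa']
Count: 1

1


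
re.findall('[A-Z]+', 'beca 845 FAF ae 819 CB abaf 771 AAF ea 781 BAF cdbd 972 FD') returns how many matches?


Pattern '[A-Z]+' finds one or more uppercase letters.
Text: 'beca 845 FAF ae 819 CB abaf 771 AAF ea 781 BAF cdbd 972 FD'
Scanning for matches:
  Match 1: 'FAF'
  Match 2: 'CB'
  Match 3: 'AAF'
  Match 4: 'BAF'
  Match 5: 'FD'
Total matches: 5

5


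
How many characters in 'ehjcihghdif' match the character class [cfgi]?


Character class [cfgi] matches any of: {c, f, g, i}
Scanning string 'ehjcihghdif' character by character:
  pos 0: 'e' -> no
  pos 1: 'h' -> no
  pos 2: 'j' -> no
  pos 3: 'c' -> MATCH
  pos 4: 'i' -> MATCH
  pos 5: 'h' -> no
  pos 6: 'g' -> MATCH
  pos 7: 'h' -> no
  pos 8: 'd' -> no
  pos 9: 'i' -> MATCH
  pos 10: 'f' -> MATCH
Total matches: 5

5


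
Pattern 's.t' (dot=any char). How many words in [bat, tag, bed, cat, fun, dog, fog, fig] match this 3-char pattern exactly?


Pattern 's.t' means: starts with 's', any single char, ends with 't'.
Checking each word (must be exactly 3 chars):
  'bat' (len=3): no
  'tag' (len=3): no
  'bed' (len=3): no
  'cat' (len=3): no
  'fun' (len=3): no
  'dog' (len=3): no
  'fog' (len=3): no
  'fig' (len=3): no
Matching words: []
Total: 0

0


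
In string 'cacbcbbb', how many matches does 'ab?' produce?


Pattern 'ab?' matches 'a' optionally followed by 'b'.
String: 'cacbcbbb'
Scanning left to right for 'a' then checking next char:
  Match 1: 'a' (a not followed by b)
Total matches: 1

1


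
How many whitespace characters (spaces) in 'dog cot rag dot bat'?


\s matches whitespace characters (spaces, tabs, etc.).
Text: 'dog cot rag dot bat'
This text has 5 words separated by spaces.
Number of spaces = number of words - 1 = 5 - 1 = 4

4


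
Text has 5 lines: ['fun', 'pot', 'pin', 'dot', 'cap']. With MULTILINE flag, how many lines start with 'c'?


With MULTILINE flag, ^ matches the start of each line.
Lines: ['fun', 'pot', 'pin', 'dot', 'cap']
Checking which lines start with 'c':
  Line 1: 'fun' -> no
  Line 2: 'pot' -> no
  Line 3: 'pin' -> no
  Line 4: 'dot' -> no
  Line 5: 'cap' -> MATCH
Matching lines: ['cap']
Count: 1

1


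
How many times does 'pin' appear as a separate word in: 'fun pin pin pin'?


Scanning each word for exact match 'pin':
  Word 1: 'fun' -> no
  Word 2: 'pin' -> MATCH
  Word 3: 'pin' -> MATCH
  Word 4: 'pin' -> MATCH
Total matches: 3

3


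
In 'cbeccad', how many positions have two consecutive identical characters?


Looking for consecutive identical characters in 'cbeccad':
  pos 0-1: 'c' vs 'b' -> different
  pos 1-2: 'b' vs 'e' -> different
  pos 2-3: 'e' vs 'c' -> different
  pos 3-4: 'c' vs 'c' -> MATCH ('cc')
  pos 4-5: 'c' vs 'a' -> different
  pos 5-6: 'a' vs 'd' -> different
Consecutive identical pairs: ['cc']
Count: 1

1


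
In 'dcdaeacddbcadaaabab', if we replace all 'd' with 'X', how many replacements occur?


re.sub('d', 'X', text) replaces every occurrence of 'd' with 'X'.
Text: 'dcdaeacddbcadaaabab'
Scanning for 'd':
  pos 0: 'd' -> replacement #1
  pos 2: 'd' -> replacement #2
  pos 7: 'd' -> replacement #3
  pos 8: 'd' -> replacement #4
  pos 12: 'd' -> replacement #5
Total replacements: 5

5


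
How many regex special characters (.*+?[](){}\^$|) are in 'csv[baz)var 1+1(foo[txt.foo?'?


Regex special characters are: . * + ? [ ] ( ) { } \ ^ $ |
Scanning 'csv[baz)var 1+1(foo[txt.foo?':
  pos 3: '[' -> SPECIAL
  pos 7: ')' -> SPECIAL
  pos 13: '+' -> SPECIAL
  pos 15: '(' -> SPECIAL
  pos 19: '[' -> SPECIAL
  pos 23: '.' -> SPECIAL
  pos 27: '?' -> SPECIAL
Special chars found: ['[', ')', '+', '(', '[', '.', '?']
Total: 7

7


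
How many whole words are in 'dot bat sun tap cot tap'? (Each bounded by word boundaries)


Word boundaries (\b) mark the start/end of each word.
Text: 'dot bat sun tap cot tap'
Splitting by whitespace:
  Word 1: 'dot'
  Word 2: 'bat'
  Word 3: 'sun'
  Word 4: 'tap'
  Word 5: 'cot'
  Word 6: 'tap'
Total whole words: 6

6


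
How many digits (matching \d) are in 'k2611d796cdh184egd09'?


\d matches any digit 0-9.
Scanning 'k2611d796cdh184egd09':
  pos 1: '2' -> DIGIT
  pos 2: '6' -> DIGIT
  pos 3: '1' -> DIGIT
  pos 4: '1' -> DIGIT
  pos 6: '7' -> DIGIT
  pos 7: '9' -> DIGIT
  pos 8: '6' -> DIGIT
  pos 12: '1' -> DIGIT
  pos 13: '8' -> DIGIT
  pos 14: '4' -> DIGIT
  pos 18: '0' -> DIGIT
  pos 19: '9' -> DIGIT
Digits found: ['2', '6', '1', '1', '7', '9', '6', '1', '8', '4', '0', '9']
Total: 12

12


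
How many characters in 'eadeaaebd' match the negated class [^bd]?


Negated class [^bd] matches any char NOT in {b, d}
Scanning 'eadeaaebd':
  pos 0: 'e' -> MATCH
  pos 1: 'a' -> MATCH
  pos 2: 'd' -> no (excluded)
  pos 3: 'e' -> MATCH
  pos 4: 'a' -> MATCH
  pos 5: 'a' -> MATCH
  pos 6: 'e' -> MATCH
  pos 7: 'b' -> no (excluded)
  pos 8: 'd' -> no (excluded)
Total matches: 6

6


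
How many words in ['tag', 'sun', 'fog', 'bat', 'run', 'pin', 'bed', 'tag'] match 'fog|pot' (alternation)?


Alternation 'fog|pot' matches either 'fog' or 'pot'.
Checking each word:
  'tag' -> no
  'sun' -> no
  'fog' -> MATCH
  'bat' -> no
  'run' -> no
  'pin' -> no
  'bed' -> no
  'tag' -> no
Matches: ['fog']
Count: 1

1


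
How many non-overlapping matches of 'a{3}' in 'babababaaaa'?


Pattern 'a{3}' matches exactly 3 consecutive a's (greedy, non-overlapping).
String: 'babababaaaa'
Scanning for runs of a's:
  Run at pos 1: 'a' (length 1) -> 0 match(es)
  Run at pos 3: 'a' (length 1) -> 0 match(es)
  Run at pos 5: 'a' (length 1) -> 0 match(es)
  Run at pos 7: 'aaaa' (length 4) -> 1 match(es)
Matches found: ['aaa']
Total: 1

1


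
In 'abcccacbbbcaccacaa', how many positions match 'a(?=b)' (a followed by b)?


Lookahead 'a(?=b)' matches 'a' only when followed by 'b'.
String: 'abcccacbbbcaccacaa'
Checking each position where char is 'a':
  pos 0: 'a' -> MATCH (next='b')
  pos 5: 'a' -> no (next='c')
  pos 11: 'a' -> no (next='c')
  pos 14: 'a' -> no (next='c')
  pos 16: 'a' -> no (next='a')
Matching positions: [0]
Count: 1

1


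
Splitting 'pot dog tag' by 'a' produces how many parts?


Splitting by 'a' breaks the string at each occurrence of the separator.
Text: 'pot dog tag'
Parts after split:
  Part 1: 'pot dog t'
  Part 2: 'g'
Total parts: 2

2


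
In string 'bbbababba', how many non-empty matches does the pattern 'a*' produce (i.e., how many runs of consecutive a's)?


Pattern 'a*' matches zero or more a's. We want non-empty runs of consecutive a's.
String: 'bbbababba'
Walking through the string to find runs of a's:
  Run 1: positions 3-3 -> 'a'
  Run 2: positions 5-5 -> 'a'
  Run 3: positions 8-8 -> 'a'
Non-empty runs found: ['a', 'a', 'a']
Count: 3

3


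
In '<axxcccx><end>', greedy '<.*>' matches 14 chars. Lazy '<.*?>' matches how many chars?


Greedy '<.*>' tries to match as MUCH as possible.
Lazy '<.*?>' tries to match as LITTLE as possible.

String: '<axxcccx><end>'
Greedy '<.*>' starts at first '<' and extends to the LAST '>': '<axxcccx><end>' (14 chars)
Lazy '<.*?>' starts at first '<' and stops at the FIRST '>': '<axxcccx>' (9 chars)

9


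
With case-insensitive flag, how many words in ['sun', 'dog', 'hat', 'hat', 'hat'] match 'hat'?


Case-insensitive matching: compare each word's lowercase form to 'hat'.
  'sun' -> lower='sun' -> no
  'dog' -> lower='dog' -> no
  'hat' -> lower='hat' -> MATCH
  'hat' -> lower='hat' -> MATCH
  'hat' -> lower='hat' -> MATCH
Matches: ['hat', 'hat', 'hat']
Count: 3

3


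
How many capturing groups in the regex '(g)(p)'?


To count capturing groups, count each '(' that starts a group.
Pattern: '(g)(p)'
Walking through the pattern:
  Position 0: '(' -> group #1
  Position 3: '(' -> group #2
Total capturing groups: 2

2


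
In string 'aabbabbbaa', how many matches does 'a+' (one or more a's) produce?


Pattern 'a+' matches one or more consecutive a's.
String: 'aabbabbbaa'
Scanning for runs of a:
  Match 1: 'aa' (length 2)
  Match 2: 'a' (length 1)
  Match 3: 'aa' (length 2)
Total matches: 3

3


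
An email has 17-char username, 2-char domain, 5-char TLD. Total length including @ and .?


An email address has format: username@domain.tld
Username length: 17
'@' character: 1
Domain length: 2
'.' character: 1
TLD length: 5
Total = 17 + 1 + 2 + 1 + 5 = 26

26


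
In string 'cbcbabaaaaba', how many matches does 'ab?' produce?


Pattern 'ab?' matches 'a' optionally followed by 'b'.
String: 'cbcbabaaaaba'
Scanning left to right for 'a' then checking next char:
  Match 1: 'ab' (a followed by b)
  Match 2: 'a' (a not followed by b)
  Match 3: 'a' (a not followed by b)
  Match 4: 'a' (a not followed by b)
  Match 5: 'ab' (a followed by b)
  Match 6: 'a' (a not followed by b)
Total matches: 6

6


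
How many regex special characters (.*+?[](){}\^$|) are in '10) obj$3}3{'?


Regex special characters are: . * + ? [ ] ( ) { } \ ^ $ |
Scanning '10) obj$3}3{':
  pos 2: ')' -> SPECIAL
  pos 7: '$' -> SPECIAL
  pos 9: '}' -> SPECIAL
  pos 11: '{' -> SPECIAL
Special chars found: [')', '$', '}', '{']
Total: 4

4


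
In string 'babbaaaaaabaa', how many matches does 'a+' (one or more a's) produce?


Pattern 'a+' matches one or more consecutive a's.
String: 'babbaaaaaabaa'
Scanning for runs of a:
  Match 1: 'a' (length 1)
  Match 2: 'aaaaaa' (length 6)
  Match 3: 'aa' (length 2)
Total matches: 3

3


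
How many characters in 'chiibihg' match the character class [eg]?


Character class [eg] matches any of: {e, g}
Scanning string 'chiibihg' character by character:
  pos 0: 'c' -> no
  pos 1: 'h' -> no
  pos 2: 'i' -> no
  pos 3: 'i' -> no
  pos 4: 'b' -> no
  pos 5: 'i' -> no
  pos 6: 'h' -> no
  pos 7: 'g' -> MATCH
Total matches: 1

1


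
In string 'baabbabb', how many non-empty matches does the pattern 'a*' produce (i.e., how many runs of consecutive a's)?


Pattern 'a*' matches zero or more a's. We want non-empty runs of consecutive a's.
String: 'baabbabb'
Walking through the string to find runs of a's:
  Run 1: positions 1-2 -> 'aa'
  Run 2: positions 5-5 -> 'a'
Non-empty runs found: ['aa', 'a']
Count: 2

2


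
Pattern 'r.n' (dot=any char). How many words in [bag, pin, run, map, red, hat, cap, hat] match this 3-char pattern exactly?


Pattern 'r.n' means: starts with 'r', any single char, ends with 'n'.
Checking each word (must be exactly 3 chars):
  'bag' (len=3): no
  'pin' (len=3): no
  'run' (len=3): MATCH
  'map' (len=3): no
  'red' (len=3): no
  'hat' (len=3): no
  'cap' (len=3): no
  'hat' (len=3): no
Matching words: ['run']
Total: 1

1


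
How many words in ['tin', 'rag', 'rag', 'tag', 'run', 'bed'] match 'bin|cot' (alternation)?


Alternation 'bin|cot' matches either 'bin' or 'cot'.
Checking each word:
  'tin' -> no
  'rag' -> no
  'rag' -> no
  'tag' -> no
  'run' -> no
  'bed' -> no
Matches: []
Count: 0

0


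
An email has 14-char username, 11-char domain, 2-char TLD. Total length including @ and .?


An email address has format: username@domain.tld
Username length: 14
'@' character: 1
Domain length: 11
'.' character: 1
TLD length: 2
Total = 14 + 1 + 11 + 1 + 2 = 29

29


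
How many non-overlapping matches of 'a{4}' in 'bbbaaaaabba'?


Pattern 'a{4}' matches exactly 4 consecutive a's (greedy, non-overlapping).
String: 'bbbaaaaabba'
Scanning for runs of a's:
  Run at pos 3: 'aaaaa' (length 5) -> 1 match(es)
  Run at pos 10: 'a' (length 1) -> 0 match(es)
Matches found: ['aaaa']
Total: 1

1


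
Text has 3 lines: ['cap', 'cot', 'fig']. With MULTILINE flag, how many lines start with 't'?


With MULTILINE flag, ^ matches the start of each line.
Lines: ['cap', 'cot', 'fig']
Checking which lines start with 't':
  Line 1: 'cap' -> no
  Line 2: 'cot' -> no
  Line 3: 'fig' -> no
Matching lines: []
Count: 0

0


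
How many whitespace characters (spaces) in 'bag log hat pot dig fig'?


\s matches whitespace characters (spaces, tabs, etc.).
Text: 'bag log hat pot dig fig'
This text has 6 words separated by spaces.
Number of spaces = number of words - 1 = 6 - 1 = 5

5


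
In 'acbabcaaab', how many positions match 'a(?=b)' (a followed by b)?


Lookahead 'a(?=b)' matches 'a' only when followed by 'b'.
String: 'acbabcaaab'
Checking each position where char is 'a':
  pos 0: 'a' -> no (next='c')
  pos 3: 'a' -> MATCH (next='b')
  pos 6: 'a' -> no (next='a')
  pos 7: 'a' -> no (next='a')
  pos 8: 'a' -> MATCH (next='b')
Matching positions: [3, 8]
Count: 2

2


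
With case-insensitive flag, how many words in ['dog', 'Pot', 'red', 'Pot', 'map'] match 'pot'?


Case-insensitive matching: compare each word's lowercase form to 'pot'.
  'dog' -> lower='dog' -> no
  'Pot' -> lower='pot' -> MATCH
  'red' -> lower='red' -> no
  'Pot' -> lower='pot' -> MATCH
  'map' -> lower='map' -> no
Matches: ['Pot', 'Pot']
Count: 2

2


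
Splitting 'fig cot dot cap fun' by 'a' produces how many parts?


Splitting by 'a' breaks the string at each occurrence of the separator.
Text: 'fig cot dot cap fun'
Parts after split:
  Part 1: 'fig cot dot c'
  Part 2: 'p fun'
Total parts: 2

2


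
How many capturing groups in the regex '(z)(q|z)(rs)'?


To count capturing groups, count each '(' that starts a group.
Pattern: '(z)(q|z)(rs)'
Walking through the pattern:
  Position 0: '(' -> group #1
  Position 3: '(' -> group #2
  Position 8: '(' -> group #3
Total capturing groups: 3

3


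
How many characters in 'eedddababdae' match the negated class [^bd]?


Negated class [^bd] matches any char NOT in {b, d}
Scanning 'eedddababdae':
  pos 0: 'e' -> MATCH
  pos 1: 'e' -> MATCH
  pos 2: 'd' -> no (excluded)
  pos 3: 'd' -> no (excluded)
  pos 4: 'd' -> no (excluded)
  pos 5: 'a' -> MATCH
  pos 6: 'b' -> no (excluded)
  pos 7: 'a' -> MATCH
  pos 8: 'b' -> no (excluded)
  pos 9: 'd' -> no (excluded)
  pos 10: 'a' -> MATCH
  pos 11: 'e' -> MATCH
Total matches: 6

6
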